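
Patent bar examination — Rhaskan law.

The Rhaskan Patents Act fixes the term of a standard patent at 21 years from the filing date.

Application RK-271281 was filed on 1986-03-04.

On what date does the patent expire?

March 4, 2007

Filing date + 21 years → 4 March 2007.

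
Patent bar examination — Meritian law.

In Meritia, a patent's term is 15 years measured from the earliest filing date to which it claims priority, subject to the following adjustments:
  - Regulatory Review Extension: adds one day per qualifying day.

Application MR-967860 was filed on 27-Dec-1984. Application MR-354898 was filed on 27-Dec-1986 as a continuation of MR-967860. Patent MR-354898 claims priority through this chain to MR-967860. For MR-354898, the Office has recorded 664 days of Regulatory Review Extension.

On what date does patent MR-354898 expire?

2001-10-21

Earliest priority filing: 27 December 1984.
Base term: 27 December 1984 + 15 years → 27 December 1999.
Regulatory Review Extension: +664 days → 21 October 2001.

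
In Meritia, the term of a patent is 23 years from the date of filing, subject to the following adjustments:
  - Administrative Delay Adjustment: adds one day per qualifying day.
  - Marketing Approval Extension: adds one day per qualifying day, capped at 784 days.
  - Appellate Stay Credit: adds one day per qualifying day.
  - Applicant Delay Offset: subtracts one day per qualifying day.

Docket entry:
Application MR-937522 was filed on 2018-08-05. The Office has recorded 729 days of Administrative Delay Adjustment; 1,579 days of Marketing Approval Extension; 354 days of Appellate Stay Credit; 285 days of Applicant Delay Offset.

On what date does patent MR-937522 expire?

2045-12-04

Base term: filing date + 23 years → 5 August 2041.
Administrative Delay Adjustment: +729 days → 4 August 2043.
Marketing Approval Extension: 1579 days claimed exceeds the 784-day cap, so +784 days → 26 September 2045.
Appellate Stay Credit: +354 days → 15 September 2046.
Applicant Delay Offset: −285 days → 4 December 2045.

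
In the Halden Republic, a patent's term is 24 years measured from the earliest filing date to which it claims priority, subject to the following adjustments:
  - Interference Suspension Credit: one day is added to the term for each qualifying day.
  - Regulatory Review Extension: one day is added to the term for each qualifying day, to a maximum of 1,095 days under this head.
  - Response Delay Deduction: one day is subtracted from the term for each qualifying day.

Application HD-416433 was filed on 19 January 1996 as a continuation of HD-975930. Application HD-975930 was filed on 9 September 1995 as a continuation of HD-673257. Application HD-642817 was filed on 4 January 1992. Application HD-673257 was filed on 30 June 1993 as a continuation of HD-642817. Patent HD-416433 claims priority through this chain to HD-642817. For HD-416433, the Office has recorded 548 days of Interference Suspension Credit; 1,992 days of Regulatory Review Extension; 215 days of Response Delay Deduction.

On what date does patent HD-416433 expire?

Earliest priority filing: 4 January 1992.
Base term: 4 January 1992 + 24 years → 4 January 2016.
Interference Suspension Credit: +548 days → 5 July 2017.
Regulatory Review Extension: 1992 days claimed exceeds the 1095-day cap, so +1095 days → 4 July 2020.
Response Delay Deduction: −215 days → 2 December 2019.

2019-12-02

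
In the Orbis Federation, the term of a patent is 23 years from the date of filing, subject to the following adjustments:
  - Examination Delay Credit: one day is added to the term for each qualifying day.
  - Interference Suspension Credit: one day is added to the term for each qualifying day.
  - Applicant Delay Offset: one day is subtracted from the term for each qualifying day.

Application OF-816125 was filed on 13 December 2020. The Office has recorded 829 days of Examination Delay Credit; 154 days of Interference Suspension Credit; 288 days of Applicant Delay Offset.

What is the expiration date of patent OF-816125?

November 7, 2045

Base term: filing date + 23 years → 13 December 2043.
Examination Delay Credit: +829 days → 21 March 2046.
Interference Suspension Credit: +154 days → 22 August 2046.
Applicant Delay Offset: −288 days → 7 November 2045.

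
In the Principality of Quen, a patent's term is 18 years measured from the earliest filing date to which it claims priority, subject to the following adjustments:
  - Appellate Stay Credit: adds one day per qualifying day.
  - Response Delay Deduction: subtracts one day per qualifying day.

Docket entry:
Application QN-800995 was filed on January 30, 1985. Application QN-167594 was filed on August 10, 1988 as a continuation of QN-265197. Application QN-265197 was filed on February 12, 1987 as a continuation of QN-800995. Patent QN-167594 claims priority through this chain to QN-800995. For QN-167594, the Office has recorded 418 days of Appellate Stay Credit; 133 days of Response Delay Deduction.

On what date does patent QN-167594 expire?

November 11, 2003

Earliest priority filing: 30 January 1985.
Base term: 30 January 1985 + 18 years → 30 January 2003.
Appellate Stay Credit: +418 days → 23 March 2004.
Response Delay Deduction: −133 days → 11 November 2003.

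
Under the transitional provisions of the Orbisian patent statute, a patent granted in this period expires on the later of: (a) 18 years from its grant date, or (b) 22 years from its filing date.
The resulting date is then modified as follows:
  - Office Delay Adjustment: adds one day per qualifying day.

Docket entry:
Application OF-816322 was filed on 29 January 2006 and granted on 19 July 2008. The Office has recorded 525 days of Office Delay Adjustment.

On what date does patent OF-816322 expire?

(a) grant + 18 years → 19 July 2026.
(b) filing + 22 years → 29 January 2028.
Later of the two: 29 January 2028.
Office Delay Adjustment: +525 days → 7 July 2029.

July 7, 2029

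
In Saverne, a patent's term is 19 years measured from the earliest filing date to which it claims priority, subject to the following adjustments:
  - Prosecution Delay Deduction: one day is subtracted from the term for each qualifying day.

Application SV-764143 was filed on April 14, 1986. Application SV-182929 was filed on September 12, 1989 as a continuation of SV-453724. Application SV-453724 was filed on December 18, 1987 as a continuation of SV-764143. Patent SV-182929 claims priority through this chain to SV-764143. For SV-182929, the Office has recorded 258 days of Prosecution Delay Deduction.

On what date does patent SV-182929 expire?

July 30, 2004

Earliest priority filing: 14 April 1986.
Base term: 14 April 1986 + 19 years → 14 April 2005.
Prosecution Delay Deduction: −258 days → 30 July 2004.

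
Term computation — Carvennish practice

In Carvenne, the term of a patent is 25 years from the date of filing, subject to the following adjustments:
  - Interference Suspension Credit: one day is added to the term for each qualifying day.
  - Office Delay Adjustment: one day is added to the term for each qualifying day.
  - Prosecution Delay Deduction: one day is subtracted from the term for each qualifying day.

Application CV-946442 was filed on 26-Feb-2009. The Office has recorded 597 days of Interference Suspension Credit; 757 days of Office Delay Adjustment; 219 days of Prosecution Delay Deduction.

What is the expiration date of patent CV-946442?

April 6, 2037

Base term: filing date + 25 years → 26 February 2034.
Interference Suspension Credit: +597 days → 16 October 2035.
Office Delay Adjustment: +757 days → 11 November 2037.
Prosecution Delay Deduction: −219 days → 6 April 2037.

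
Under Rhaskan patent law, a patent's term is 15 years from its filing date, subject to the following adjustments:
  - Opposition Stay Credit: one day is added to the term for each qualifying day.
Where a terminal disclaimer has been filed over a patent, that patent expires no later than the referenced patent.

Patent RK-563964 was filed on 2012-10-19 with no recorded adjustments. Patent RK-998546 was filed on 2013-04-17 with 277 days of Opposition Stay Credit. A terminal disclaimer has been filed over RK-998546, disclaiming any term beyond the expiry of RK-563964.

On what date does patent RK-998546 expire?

October 19, 2027

Natural term of RK-998546:
  Base: filing + 15 years → 17 April 2028.
  Opposition Stay Credit: +277 days → 19 January 2029.
Expiry of referenced patent RK-563964:
  Base: filing + 15 years → 19 October 2027.
Terminal disclaimer: RK-998546 expires on the earlier of 19 January 2029 and 19 October 2027.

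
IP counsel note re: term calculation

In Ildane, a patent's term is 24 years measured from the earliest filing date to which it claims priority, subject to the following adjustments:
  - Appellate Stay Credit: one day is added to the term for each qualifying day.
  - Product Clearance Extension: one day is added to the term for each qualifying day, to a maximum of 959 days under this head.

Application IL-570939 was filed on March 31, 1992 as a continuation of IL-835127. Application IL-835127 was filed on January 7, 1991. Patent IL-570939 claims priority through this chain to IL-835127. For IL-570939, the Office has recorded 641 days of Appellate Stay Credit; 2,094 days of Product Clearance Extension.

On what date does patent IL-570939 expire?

Earliest priority filing: 7 January 1991.
Base term: 7 January 1991 + 24 years → 7 January 2015.
Appellate Stay Credit: +641 days → 9 October 2016.
Product Clearance Extension: 2094 days claimed exceeds the 959-day cap, so +959 days → 26 May 2019.

2019-05-26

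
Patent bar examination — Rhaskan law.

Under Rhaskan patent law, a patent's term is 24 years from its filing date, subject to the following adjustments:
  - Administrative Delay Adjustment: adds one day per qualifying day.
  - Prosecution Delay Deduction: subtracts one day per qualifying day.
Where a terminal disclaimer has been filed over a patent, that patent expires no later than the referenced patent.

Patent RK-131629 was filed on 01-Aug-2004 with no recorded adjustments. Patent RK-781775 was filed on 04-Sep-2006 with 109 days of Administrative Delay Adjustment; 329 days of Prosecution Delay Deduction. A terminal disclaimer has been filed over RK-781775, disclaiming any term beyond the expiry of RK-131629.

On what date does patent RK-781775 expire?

Natural term of RK-781775:
  Base: filing + 24 years → 4 September 2030.
  Administrative Delay Adjustment: +109 days → 22 December 2030.
  Prosecution Delay Deduction: −329 days → 27 January 2030.
Expiry of referenced patent RK-131629:
  Base: filing + 24 years → 1 August 2028.
Terminal disclaimer: RK-781775 expires on the earlier of 27 January 2030 and 1 August 2028.

2028-08-01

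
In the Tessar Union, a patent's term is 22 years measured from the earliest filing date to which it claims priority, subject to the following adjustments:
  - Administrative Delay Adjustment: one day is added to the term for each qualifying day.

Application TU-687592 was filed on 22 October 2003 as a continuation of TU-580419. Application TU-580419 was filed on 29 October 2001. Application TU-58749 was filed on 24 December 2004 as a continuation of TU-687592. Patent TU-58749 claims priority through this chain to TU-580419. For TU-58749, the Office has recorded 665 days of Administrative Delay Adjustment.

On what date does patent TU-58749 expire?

Earliest priority filing: 29 October 2001.
Base term: 29 October 2001 + 22 years → 29 October 2023.
Administrative Delay Adjustment: +665 days → 24 August 2025.

August 24, 2025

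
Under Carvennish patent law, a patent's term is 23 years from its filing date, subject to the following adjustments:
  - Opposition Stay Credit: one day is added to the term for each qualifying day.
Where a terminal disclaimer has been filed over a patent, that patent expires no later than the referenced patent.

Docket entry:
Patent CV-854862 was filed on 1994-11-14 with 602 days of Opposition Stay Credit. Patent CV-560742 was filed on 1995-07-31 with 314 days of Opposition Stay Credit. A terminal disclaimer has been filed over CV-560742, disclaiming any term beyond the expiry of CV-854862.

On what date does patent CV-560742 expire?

2019-06-10

Natural term of CV-560742:
  Base: filing + 23 years → 31 July 2018.
  Opposition Stay Credit: +314 days → 10 June 2019.
Expiry of referenced patent CV-854862:
  Base: filing + 23 years → 14 November 2017.
  Opposition Stay Credit: +602 days → 9 July 2019.
Terminal disclaimer: CV-560742 expires on the earlier of 10 June 2019 and 9 July 2019.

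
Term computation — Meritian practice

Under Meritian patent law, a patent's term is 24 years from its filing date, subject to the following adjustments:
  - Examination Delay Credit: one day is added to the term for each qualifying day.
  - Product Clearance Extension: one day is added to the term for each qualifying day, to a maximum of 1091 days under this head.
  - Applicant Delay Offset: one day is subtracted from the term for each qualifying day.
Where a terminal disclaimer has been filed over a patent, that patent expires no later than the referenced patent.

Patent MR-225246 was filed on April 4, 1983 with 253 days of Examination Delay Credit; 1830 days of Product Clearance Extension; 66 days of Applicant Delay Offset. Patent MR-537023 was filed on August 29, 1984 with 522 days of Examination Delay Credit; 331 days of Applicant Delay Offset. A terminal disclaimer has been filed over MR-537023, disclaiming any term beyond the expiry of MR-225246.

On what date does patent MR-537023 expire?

2009-03-08

Natural term of MR-537023:
  Base: filing + 24 years → 29 August 2008.
  Examination Delay Credit: +522 days → 2 February 2010.
  Applicant Delay Offset: −331 days → 8 March 2009.
Expiry of referenced patent MR-225246:
  Base: filing + 24 years → 4 April 2007.
  Examination Delay Credit: +253 days → 13 December 2007.
  Product Clearance Extension: 1830 days claimed exceeds the 1091-day cap, so +1091 days → 8 December 2010.
  Applicant Delay Offset: −66 days → 3 October 2010.
Terminal disclaimer: MR-537023 expires on the earlier of 8 March 2009 and 3 October 2010.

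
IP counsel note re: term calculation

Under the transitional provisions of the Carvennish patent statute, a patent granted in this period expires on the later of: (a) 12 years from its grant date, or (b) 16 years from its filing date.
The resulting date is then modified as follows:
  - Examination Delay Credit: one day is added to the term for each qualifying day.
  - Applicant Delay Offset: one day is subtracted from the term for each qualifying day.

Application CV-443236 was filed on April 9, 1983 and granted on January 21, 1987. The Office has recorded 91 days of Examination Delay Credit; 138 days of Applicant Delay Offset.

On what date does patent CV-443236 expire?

(a) grant + 12 years → 21 January 1999.
(b) filing + 16 years → 9 April 1999.
Later of the two: 9 April 1999.
Examination Delay Credit: +91 days → 9 July 1999.
Applicant Delay Offset: −138 days → 21 February 1999.

1999-02-21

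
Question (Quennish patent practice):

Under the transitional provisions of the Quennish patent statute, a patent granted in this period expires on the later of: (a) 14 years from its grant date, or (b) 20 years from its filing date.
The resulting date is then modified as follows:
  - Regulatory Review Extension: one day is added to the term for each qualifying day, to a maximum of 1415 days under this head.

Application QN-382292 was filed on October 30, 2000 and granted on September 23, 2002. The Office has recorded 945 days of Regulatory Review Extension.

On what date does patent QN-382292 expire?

2023-06-02

(a) grant + 14 years → 23 September 2016.
(b) filing + 20 years → 30 October 2020.
Later of the two: 30 October 2020.
Regulatory Review Extension: 945 days (within the 1415-day cap) → +945 days → 2 June 2023.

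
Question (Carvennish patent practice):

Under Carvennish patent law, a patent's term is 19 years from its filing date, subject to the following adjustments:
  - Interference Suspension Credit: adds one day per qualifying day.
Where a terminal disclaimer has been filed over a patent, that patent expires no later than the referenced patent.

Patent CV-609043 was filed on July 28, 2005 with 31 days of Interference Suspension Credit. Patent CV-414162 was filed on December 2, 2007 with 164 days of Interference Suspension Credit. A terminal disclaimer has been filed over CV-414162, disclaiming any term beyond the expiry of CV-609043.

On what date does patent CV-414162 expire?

Natural term of CV-414162:
  Base: filing + 19 years → 2 December 2026.
  Interference Suspension Credit: +164 days → 15 May 2027.
Expiry of referenced patent CV-609043:
  Base: filing + 19 years → 28 July 2024.
  Interference Suspension Credit: +31 days → 28 August 2024.
Terminal disclaimer: CV-414162 expires on the earlier of 15 May 2027 and 28 August 2024.

2024-08-28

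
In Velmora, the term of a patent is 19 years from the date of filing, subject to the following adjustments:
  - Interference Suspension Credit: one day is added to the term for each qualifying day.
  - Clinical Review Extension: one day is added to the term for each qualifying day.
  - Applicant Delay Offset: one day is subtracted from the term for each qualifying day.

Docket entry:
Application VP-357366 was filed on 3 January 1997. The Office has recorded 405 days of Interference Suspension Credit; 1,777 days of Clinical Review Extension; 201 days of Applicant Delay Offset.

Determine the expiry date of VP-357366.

2021-06-06

Base term: filing date + 19 years → 3 January 2016.
Interference Suspension Credit: +405 days → 11 February 2017.
Clinical Review Extension: +1777 days → 24 December 2021.
Applicant Delay Offset: −201 days → 6 June 2021.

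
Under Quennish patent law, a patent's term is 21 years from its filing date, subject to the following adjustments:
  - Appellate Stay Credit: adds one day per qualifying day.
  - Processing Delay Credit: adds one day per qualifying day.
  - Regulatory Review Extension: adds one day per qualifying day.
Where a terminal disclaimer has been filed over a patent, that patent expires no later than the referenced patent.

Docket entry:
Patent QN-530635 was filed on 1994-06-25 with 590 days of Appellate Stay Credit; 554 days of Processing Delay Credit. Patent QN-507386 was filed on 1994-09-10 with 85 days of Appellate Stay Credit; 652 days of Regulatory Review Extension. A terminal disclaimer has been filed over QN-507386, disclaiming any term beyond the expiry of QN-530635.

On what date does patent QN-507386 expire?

2017-09-16

Natural term of QN-507386:
  Base: filing + 21 years → 10 September 2015.
  Appellate Stay Credit: +85 days → 4 December 2015.
  Regulatory Review Extension: +652 days → 16 September 2017.
Expiry of referenced patent QN-530635:
  Base: filing + 21 years → 25 June 2015.
  Appellate Stay Credit: +590 days → 4 February 2017.
  Processing Delay Credit: +554 days → 12 August 2018.
Terminal disclaimer: QN-507386 expires on the earlier of 16 September 2017 and 12 August 2018.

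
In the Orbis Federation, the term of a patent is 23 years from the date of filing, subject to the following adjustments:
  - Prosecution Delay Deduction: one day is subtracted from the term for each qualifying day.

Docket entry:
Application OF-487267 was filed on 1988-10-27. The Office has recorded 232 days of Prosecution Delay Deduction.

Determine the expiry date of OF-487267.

Base term: filing date + 23 years → 27 October 2011.
Prosecution Delay Deduction: −232 days → 9 March 2011.

2011-03-09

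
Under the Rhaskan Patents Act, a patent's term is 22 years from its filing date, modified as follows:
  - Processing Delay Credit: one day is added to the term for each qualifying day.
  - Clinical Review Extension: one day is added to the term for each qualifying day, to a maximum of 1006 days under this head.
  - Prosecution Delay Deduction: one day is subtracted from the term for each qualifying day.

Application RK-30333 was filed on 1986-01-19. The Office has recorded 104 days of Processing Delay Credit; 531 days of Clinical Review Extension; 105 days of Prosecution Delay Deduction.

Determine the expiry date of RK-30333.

2009-07-02

Base term: filing date + 22 years → 19 January 2008.
Processing Delay Credit: +104 days → 2 May 2008.
Clinical Review Extension: 531 days (within the 1006-day cap) → +531 days → 15 October 2009.
Prosecution Delay Deduction: −105 days → 2 July 2009.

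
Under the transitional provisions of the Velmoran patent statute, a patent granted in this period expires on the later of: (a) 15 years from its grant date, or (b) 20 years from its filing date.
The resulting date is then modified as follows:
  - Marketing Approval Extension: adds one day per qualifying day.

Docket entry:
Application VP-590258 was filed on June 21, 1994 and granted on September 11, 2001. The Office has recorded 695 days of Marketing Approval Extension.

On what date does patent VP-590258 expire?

2018-08-07

(a) grant + 15 years → 11 September 2016.
(b) filing + 20 years → 21 June 2014.
Later of the two: 11 September 2016.
Marketing Approval Extension: +695 days → 7 August 2018.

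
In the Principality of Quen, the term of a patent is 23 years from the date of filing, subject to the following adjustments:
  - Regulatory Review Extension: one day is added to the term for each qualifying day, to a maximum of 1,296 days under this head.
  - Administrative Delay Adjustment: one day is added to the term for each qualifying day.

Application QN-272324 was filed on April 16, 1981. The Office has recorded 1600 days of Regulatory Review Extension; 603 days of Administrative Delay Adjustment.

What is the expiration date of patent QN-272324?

Base term: filing date + 23 years → 16 April 2004.
Regulatory Review Extension: 1600 days claimed exceeds the 1296-day cap, so +1296 days → 3 November 2007.
Administrative Delay Adjustment: +603 days → 28 June 2009.

June 28, 2009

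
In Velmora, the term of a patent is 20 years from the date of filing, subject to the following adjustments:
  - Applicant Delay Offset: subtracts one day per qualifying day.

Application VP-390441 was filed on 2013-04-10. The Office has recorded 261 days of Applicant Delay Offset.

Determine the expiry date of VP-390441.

Base term: filing date + 20 years → 10 April 2033.
Applicant Delay Offset: −261 days → 23 July 2032.

2032-07-23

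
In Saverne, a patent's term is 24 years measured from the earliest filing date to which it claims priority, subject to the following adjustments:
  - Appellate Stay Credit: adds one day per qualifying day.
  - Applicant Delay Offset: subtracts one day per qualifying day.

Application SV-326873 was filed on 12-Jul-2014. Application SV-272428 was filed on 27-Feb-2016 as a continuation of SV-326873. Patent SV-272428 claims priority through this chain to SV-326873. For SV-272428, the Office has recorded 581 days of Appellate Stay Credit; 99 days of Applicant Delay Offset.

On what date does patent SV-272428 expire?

2039-11-06

Earliest priority filing: 12 July 2014.
Base term: 12 July 2014 + 24 years → 12 July 2038.
Appellate Stay Credit: +581 days → 13 February 2040.
Applicant Delay Offset: −99 days → 6 November 2039.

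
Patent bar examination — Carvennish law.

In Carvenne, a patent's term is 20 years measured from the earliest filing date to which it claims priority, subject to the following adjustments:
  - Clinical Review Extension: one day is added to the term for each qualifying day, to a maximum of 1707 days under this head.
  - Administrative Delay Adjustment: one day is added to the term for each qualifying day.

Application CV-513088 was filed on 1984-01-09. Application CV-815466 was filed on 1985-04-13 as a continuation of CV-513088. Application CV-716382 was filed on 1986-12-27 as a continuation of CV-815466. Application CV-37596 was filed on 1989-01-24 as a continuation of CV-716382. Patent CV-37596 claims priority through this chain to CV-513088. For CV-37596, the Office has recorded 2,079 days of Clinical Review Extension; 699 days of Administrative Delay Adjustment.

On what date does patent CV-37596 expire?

Earliest priority filing: 9 January 1984.
Base term: 9 January 1984 + 20 years → 9 January 2004.
Clinical Review Extension: 2079 days claimed exceeds the 1707-day cap, so +1707 days → 11 September 2008.
Administrative Delay Adjustment: +699 days → 11 August 2010.

August 11, 2010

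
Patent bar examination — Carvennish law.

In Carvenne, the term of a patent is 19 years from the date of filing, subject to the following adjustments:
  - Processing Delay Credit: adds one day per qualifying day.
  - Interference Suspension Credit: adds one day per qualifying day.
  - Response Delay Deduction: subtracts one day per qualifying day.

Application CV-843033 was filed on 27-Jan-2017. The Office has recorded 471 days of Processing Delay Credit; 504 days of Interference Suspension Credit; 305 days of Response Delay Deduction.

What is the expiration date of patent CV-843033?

Base term: filing date + 19 years → 27 January 2036.
Processing Delay Credit: +471 days → 12 May 2037.
Interference Suspension Credit: +504 days → 28 September 2038.
Response Delay Deduction: −305 days → 27 November 2037.

November 27, 2037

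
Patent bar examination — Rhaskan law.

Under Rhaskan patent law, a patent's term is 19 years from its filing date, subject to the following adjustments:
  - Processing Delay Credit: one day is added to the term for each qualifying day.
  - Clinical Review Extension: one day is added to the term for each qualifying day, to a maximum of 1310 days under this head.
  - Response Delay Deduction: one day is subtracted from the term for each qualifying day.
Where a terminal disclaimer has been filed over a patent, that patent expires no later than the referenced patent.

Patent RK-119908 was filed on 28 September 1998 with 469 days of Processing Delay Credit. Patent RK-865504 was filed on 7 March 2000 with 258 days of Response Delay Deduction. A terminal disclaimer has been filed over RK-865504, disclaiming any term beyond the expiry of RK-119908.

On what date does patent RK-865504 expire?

June 22, 2018

Natural term of RK-865504:
  Base: filing + 19 years → 7 March 2019.
  Response Delay Deduction: −258 days → 22 June 2018.
Expiry of referenced patent RK-119908:
  Base: filing + 19 years → 28 September 2017.
  Processing Delay Credit: +469 days → 10 January 2019.
Terminal disclaimer: RK-865504 expires on the earlier of 22 June 2018 and 10 January 2019.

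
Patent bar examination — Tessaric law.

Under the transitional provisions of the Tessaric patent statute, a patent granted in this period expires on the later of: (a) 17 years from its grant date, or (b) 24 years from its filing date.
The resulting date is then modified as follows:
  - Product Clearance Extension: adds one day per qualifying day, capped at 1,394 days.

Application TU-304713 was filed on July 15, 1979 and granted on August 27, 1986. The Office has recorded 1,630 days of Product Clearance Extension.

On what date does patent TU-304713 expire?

2007-06-21

(a) grant + 17 years → 27 August 2003.
(b) filing + 24 years → 15 July 2003.
Later of the two: 27 August 2003.
Product Clearance Extension: 1630 days claimed exceeds the 1394-day cap, so +1394 days → 21 June 2007.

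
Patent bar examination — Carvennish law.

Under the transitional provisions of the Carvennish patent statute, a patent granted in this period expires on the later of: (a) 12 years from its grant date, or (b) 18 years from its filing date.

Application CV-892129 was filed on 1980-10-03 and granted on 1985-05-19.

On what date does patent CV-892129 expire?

October 3, 1998

(a) grant + 12 years → 19 May 1997.
(b) filing + 18 years → 3 October 1998.
Later of the two: 3 October 1998.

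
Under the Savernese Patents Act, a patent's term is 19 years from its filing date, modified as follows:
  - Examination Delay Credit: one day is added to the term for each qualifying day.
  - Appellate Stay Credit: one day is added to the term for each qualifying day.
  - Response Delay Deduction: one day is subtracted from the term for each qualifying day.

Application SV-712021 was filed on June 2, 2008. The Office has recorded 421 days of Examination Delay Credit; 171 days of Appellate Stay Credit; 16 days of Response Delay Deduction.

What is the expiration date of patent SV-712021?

2028-12-29

Base term: filing date + 19 years → 2 June 2027.
Examination Delay Credit: +421 days → 27 July 2028.
Appellate Stay Credit: +171 days → 14 January 2029.
Response Delay Deduction: −16 days → 29 December 2028.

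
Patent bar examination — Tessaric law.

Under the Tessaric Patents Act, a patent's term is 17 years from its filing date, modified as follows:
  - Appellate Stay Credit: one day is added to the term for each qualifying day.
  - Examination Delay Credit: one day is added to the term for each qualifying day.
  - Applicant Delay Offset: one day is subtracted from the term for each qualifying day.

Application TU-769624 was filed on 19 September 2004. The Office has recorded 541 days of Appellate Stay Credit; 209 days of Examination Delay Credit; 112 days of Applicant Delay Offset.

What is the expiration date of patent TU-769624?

June 19, 2023

Base term: filing date + 17 years → 19 September 2021.
Appellate Stay Credit: +541 days → 14 March 2023.
Examination Delay Credit: +209 days → 9 October 2023.
Applicant Delay Offset: −112 days → 19 June 2023.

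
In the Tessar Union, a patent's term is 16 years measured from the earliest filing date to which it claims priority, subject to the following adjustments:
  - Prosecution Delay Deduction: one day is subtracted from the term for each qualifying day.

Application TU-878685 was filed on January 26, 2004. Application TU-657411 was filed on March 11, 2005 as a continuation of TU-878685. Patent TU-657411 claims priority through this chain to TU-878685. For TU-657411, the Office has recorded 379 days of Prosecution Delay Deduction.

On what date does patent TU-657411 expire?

Earliest priority filing: 26 January 2004.
Base term: 26 January 2004 + 16 years → 26 January 2020.
Prosecution Delay Deduction: −379 days → 12 January 2019.

2019-01-12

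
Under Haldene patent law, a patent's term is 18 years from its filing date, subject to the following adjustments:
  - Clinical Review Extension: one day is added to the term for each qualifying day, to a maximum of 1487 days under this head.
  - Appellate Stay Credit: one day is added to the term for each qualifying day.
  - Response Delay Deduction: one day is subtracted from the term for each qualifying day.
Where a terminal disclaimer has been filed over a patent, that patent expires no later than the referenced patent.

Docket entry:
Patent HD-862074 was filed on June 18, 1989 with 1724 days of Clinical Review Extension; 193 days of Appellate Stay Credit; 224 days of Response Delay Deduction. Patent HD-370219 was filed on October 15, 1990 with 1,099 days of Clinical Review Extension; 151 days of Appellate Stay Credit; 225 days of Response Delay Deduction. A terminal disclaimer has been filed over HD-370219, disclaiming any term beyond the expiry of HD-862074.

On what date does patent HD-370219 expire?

June 13, 2011

Natural term of HD-370219:
  Base: filing + 18 years → 15 October 2008.
  Clinical Review Extension: 1099 days (within the 1487-day cap) → +1099 days → 19 October 2011.
  Appellate Stay Credit: +151 days → 18 March 2012.
  Response Delay Deduction: −225 days → 6 August 2011.
Expiry of referenced patent HD-862074:
  Base: filing + 18 years → 18 June 2007.
  Clinical Review Extension: 1724 days claimed exceeds the 1487-day cap, so +1487 days → 14 July 2011.
  Appellate Stay Credit: +193 days → 23 January 2012.
  Response Delay Deduction: −224 days → 13 June 2011.
Terminal disclaimer: HD-370219 expires on the earlier of 6 August 2011 and 13 June 2011.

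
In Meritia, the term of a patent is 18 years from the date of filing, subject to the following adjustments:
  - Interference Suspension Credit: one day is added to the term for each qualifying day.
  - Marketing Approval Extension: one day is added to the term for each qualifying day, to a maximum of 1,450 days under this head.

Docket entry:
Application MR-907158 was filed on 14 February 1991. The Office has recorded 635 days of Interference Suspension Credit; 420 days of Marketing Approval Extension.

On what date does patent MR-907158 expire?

January 5, 2012

Base term: filing date + 18 years → 14 February 2009.
Interference Suspension Credit: +635 days → 11 November 2010.
Marketing Approval Extension: 420 days (within the 1450-day cap) → +420 days → 5 January 2012.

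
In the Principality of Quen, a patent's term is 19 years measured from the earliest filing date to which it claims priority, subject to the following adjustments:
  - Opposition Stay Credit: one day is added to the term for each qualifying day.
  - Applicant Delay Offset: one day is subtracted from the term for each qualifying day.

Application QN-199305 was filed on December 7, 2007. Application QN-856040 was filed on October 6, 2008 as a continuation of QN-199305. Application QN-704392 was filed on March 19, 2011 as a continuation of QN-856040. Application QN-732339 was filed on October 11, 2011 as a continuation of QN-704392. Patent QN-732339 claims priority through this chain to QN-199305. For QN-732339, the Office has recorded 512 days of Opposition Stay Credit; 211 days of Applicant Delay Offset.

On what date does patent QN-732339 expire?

Earliest priority filing: 7 December 2007.
Base term: 7 December 2007 + 19 years → 7 December 2026.
Opposition Stay Credit: +512 days → 2 May 2028.
Applicant Delay Offset: −211 days → 4 October 2027.

2027-10-04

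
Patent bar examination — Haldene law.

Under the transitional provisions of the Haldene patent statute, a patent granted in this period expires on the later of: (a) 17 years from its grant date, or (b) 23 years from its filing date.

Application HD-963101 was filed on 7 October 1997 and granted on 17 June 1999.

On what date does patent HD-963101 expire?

2020-10-07

(a) grant + 17 years → 17 June 2016.
(b) filing + 23 years → 7 October 2020.
Later of the two: 7 October 2020.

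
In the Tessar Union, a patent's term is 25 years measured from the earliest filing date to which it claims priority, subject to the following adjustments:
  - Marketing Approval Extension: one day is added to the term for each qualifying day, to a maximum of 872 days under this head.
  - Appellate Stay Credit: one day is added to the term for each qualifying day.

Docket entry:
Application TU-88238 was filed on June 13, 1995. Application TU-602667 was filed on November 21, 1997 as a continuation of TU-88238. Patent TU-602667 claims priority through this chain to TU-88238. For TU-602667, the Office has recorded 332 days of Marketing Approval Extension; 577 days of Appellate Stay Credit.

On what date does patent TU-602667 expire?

December 9, 2022

Earliest priority filing: 13 June 1995.
Base term: 13 June 1995 + 25 years → 13 June 2020.
Marketing Approval Extension: 332 days (within the 872-day cap) → +332 days → 11 May 2021.
Appellate Stay Credit: +577 days → 9 December 2022.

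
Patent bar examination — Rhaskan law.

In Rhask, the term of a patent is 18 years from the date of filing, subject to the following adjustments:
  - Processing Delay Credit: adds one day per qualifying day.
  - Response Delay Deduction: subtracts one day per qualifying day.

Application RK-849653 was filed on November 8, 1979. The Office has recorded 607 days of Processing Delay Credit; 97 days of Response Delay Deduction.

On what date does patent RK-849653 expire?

1999-04-02

Base term: filing date + 18 years → 8 November 1997.
Processing Delay Credit: +607 days → 8 July 1999.
Response Delay Deduction: −97 days → 2 April 1999.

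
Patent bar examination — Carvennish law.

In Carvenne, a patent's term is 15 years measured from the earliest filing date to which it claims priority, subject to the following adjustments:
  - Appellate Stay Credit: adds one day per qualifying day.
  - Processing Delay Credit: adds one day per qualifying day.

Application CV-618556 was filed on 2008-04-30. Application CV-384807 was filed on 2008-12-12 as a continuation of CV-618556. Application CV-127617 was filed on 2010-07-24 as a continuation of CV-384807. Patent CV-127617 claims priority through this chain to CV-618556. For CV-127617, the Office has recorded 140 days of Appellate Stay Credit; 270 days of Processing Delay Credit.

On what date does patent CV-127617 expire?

June 13, 2024

Earliest priority filing: 30 April 2008.
Base term: 30 April 2008 + 15 years → 30 April 2023.
Appellate Stay Credit: +140 days → 17 September 2023.
Processing Delay Credit: +270 days → 13 June 2024.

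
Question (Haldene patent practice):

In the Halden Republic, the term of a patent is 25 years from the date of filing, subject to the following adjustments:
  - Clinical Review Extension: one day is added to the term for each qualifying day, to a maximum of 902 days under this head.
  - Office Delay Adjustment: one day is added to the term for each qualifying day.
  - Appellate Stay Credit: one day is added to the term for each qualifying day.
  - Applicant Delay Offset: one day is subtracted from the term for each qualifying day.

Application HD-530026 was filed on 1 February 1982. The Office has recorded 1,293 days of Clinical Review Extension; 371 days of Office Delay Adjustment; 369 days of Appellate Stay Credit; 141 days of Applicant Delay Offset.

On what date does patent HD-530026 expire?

Base term: filing date + 25 years → 1 February 2007.
Clinical Review Extension: 1293 days claimed exceeds the 902-day cap, so +902 days → 22 July 2009.
Office Delay Adjustment: +371 days → 28 July 2010.
Appellate Stay Credit: +369 days → 1 August 2011.
Applicant Delay Offset: −141 days → 13 March 2011.

2011-03-13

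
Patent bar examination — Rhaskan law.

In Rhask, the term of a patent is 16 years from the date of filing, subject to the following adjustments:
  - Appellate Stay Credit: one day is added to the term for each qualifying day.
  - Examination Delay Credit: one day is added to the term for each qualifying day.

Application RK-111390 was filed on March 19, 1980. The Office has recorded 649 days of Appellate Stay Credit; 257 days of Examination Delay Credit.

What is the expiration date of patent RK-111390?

September 11, 1998

Base term: filing date + 16 years → 19 March 1996.
Appellate Stay Credit: +649 days → 28 December 1997.
Examination Delay Credit: +257 days → 11 September 1998.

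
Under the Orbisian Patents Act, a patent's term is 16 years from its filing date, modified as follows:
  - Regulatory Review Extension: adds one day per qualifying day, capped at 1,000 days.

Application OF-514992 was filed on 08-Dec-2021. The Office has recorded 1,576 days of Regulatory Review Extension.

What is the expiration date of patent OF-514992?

September 3, 2040

Base term: filing date + 16 years → 8 December 2037.
Regulatory Review Extension: 1576 days claimed exceeds the 1000-day cap, so +1000 days → 3 September 2040.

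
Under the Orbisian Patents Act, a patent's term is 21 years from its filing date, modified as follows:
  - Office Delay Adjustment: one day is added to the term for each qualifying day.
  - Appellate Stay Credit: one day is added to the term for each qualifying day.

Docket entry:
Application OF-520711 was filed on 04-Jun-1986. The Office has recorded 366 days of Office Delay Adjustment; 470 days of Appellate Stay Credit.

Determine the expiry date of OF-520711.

2009-09-17

Base term: filing date + 21 years → 4 June 2007.
Office Delay Adjustment: +366 days → 4 June 2008.
Appellate Stay Credit: +470 days → 17 September 2009.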